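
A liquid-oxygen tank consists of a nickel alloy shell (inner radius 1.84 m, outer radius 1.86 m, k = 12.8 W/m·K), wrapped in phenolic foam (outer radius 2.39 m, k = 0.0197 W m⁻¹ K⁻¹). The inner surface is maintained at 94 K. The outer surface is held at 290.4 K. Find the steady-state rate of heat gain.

Series thermal resistances, inner to outer:
  R_nickel alloy = (1/1.84 − 1/1.86)/(4πk) = 0.005844/(4π·12.8) = 3.633×10^-5 K/W
  R_phenolic foam = (1/1.86 − 1/2.39)/(4πk) = 0.1192/(4π·0.0197) = 0.4816 K/W
ΣR = 3.633×10^-5 + 0.4816 = 0.4816 K/W
Q = ΔT/ΣR = (94 K − 290.4 K)/0.4816 = -408 W
(Negative Q ⇒ heat flows inward; heat gain = 408 W.)

Q = 408 W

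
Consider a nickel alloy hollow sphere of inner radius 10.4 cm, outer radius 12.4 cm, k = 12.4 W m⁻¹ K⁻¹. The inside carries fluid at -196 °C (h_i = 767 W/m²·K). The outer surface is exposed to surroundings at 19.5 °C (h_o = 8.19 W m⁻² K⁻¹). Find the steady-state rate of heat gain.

Q = 331 W

Treat each layer as a resistance in series:
  R_conv,in = 1/(4πr²h) = 1/(4π·0.104²·767) = 0.009592 K/W
  R_nickel alloy = (1/0.104 − 1/0.124)/(4πk) = 1.551/(4π·12.4) = 0.009953 K/W
  R_conv,out = 1/(4πr²h) = 1/(4π·0.124²·8.19) = 0.6319 K/W
ΣR = 0.009592 + 0.009953 + 0.6319 = 0.6514 K/W
Q = ΔT/ΣR = (-196 °C − 19.5 °C)/0.6514 = -331 W
(Negative Q ⇒ heat flows inward; heat gain = 331 W.)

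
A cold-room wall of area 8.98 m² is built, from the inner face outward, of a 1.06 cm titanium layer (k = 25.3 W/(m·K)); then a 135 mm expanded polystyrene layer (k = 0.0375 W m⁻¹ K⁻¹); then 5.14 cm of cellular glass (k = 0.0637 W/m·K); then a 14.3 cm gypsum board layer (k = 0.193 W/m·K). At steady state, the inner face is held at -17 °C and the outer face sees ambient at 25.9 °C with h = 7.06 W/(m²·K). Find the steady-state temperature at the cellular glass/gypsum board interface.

Treat each layer as a resistance in series:
  R_titanium = L/(kA) = 0.0106/(25.3·8.98) = 4.666×10^-5 K/W
  R_expanded polystyrene = L/(kA) = 0.135/(0.0375·8.98) = 0.4009 K/W
  R_cellular glass = L/(kA) = 0.0514/(0.0637·8.98) = 0.08986 K/W
  R_gypsum board = L/(kA) = 0.143/(0.193·8.98) = 0.08251 K/W
  R_conv,out = 1/(hA) = 1/(7.06·8.98) = 0.01577 K/W
ΣR = 4.666×10^-5 + 0.4009 + 0.08986 + 0.08251 + 0.01577 = 0.5891 K/W
Q = ΔT/ΣR = (-17 °C − 25.9 °C)/0.5891 = -72.82 W
From the inner boundary to the cellular glass/gypsum board interface, ΣR_partial = 0.4908 K/W.
T_interface = T_in − Q·ΣR_partial = -17 °C − (-72.82)(0.4908) = 18.7 °C

T = 18.7 °C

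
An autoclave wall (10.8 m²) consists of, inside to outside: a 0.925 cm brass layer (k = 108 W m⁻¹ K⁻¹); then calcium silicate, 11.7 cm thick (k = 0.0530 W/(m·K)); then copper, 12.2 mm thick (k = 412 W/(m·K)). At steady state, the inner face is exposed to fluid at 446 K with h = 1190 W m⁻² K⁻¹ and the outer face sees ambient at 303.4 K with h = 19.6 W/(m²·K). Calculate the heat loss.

Q = 682 W

Series thermal resistances, inner to outer:
  R_conv,in = 1/(hA) = 1/(1190·10.8) = 7.781×10^-5 K/W
  R_brass = L/(kA) = 0.00925/(108·10.8) = 7.930×10^-6 K/W
  R_calcium silicate = L/(kA) = 0.117/(0.0530·10.8) = 0.2044 K/W
  R_copper = L/(kA) = 0.0122/(412·10.8) = 2.742×10^-6 K/W
  R_conv,out = 1/(hA) = 1/(19.6·10.8) = 0.004724 K/W
ΣR = 7.781×10^-5 + 7.930×10^-6 + 0.2044 + 2.742×10^-6 + 0.004724 = 0.2092 K/W
Q = ΔT/ΣR = (446 K − 303.4 K)/0.2092 = 682 W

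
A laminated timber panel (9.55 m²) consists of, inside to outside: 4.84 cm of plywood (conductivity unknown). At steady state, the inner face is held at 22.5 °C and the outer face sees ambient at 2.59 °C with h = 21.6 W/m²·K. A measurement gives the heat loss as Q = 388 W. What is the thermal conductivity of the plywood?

k = 0.109 W/m·K

ΣR = ΔT/Q = |22.5 − 2.59|/388 = 0.05131 K/W
Known resistances:
  R_conv,out = 1/(hA) = 1/(21.6·9.55) = 0.004848 K/W
R_plywood = ΣR − ΣR_known = 0.05131 − 0.004848 = 0.04646 K/W
L/(kA) = 0.04646 ⇒ k = 0.0484/(0.04646·9.55) = 0.109 W/m·K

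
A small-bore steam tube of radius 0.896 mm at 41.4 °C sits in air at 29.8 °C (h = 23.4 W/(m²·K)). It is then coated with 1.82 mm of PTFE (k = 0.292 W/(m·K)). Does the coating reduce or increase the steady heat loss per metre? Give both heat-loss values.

Critical radius for a cylinder: r_cr = k/h = 0.0125 m = 1.25 cm.
Outer radius after coating: r₂ = 8.96×10^-4 + 0.00182 = 0.002716 m.
Since r₁ < r_cr and r₂ ≤ r_cr, the coating moves toward the maximum at r_cr — heat loss rises.
Bare: R = 1/(2πr₁h) = 7.591 m·K/W; Q = 11.6/7.591 = 1.53 W/m.
Coated: R = R_cond + R_conv = 3.109 m·K/W; Q = 11.6/3.109 = 3.73 W/m.

increases: 1.53 → 3.73 W/m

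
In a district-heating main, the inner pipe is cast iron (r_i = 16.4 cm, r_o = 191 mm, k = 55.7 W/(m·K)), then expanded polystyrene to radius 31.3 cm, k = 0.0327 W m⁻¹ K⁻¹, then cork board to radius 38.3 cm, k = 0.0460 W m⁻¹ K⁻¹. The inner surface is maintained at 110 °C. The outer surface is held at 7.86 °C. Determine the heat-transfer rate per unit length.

Q' = 32.9 W/m

Resistance network (inner→outer):
  R'_cast iron = ln(0.191/0.164)/(2πk) = 0.1524/(2π·55.7) = 4.355×10^-4 m·K/W
  R'_expanded polystyrene = ln(0.313/0.191)/(2πk) = 0.4939/(2π·0.0327) = 2.404 m·K/W
  R'_cork board = ln(0.383/0.313)/(2πk) = 0.2018/(2π·0.0460) = 0.6983 m·K/W
ΣR = 4.355×10^-4 + 2.404 + 0.6983 = 3.103 m·K/W
Q' = ΔT/ΣR = (110 °C − 7.86 °C)/3.103 = 32.9 W/m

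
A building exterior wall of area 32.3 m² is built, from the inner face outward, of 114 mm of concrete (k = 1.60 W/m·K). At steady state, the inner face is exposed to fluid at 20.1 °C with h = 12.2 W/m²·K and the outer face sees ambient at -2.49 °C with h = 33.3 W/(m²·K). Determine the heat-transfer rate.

Treat each layer as a resistance in series:
  R_conv,in = 1/(hA) = 1/(12.2·32.3) = 0.002538 K/W
  R_concrete = L/(kA) = 0.114/(1.60·32.3) = 0.002206 K/W
  R_conv,out = 1/(hA) = 1/(33.3·32.3) = 9.297×10^-4 K/W
ΣR = 0.002538 + 0.002206 + 9.297×10^-4 = 0.005674 K/W
Q = ΔT/ΣR = (20.1 °C − -2.49 °C)/0.005674 = 3980 W

Q = 3.98 kW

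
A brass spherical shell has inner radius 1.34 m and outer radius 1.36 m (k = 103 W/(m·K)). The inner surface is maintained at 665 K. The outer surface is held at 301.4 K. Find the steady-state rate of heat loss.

Q = 4πk·ΔT/(1/r₁ − 1/r₂) = 4π × 103 × 363.6 / (1/1.34 − 1/1.36) = 4.29×10^7 W

Q = 42900 kW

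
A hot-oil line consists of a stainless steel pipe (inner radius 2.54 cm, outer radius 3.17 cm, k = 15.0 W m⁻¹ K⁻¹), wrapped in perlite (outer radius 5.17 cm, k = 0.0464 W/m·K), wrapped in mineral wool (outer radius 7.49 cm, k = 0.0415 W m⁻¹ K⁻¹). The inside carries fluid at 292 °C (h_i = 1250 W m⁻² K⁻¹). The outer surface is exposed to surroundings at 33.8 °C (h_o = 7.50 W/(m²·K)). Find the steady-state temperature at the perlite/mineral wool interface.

Resistance network (inner→outer):
  R'_conv,in = 1/(2πr h) = 1/(2π·0.0254·1250) = 0.005013 m·K/W
  R'_stainless steel = ln(0.0317/0.0254)/(2πk) = 0.2216/(2π·15.0) = 0.002351 m·K/W
  R'_perlite = ln(0.0517/0.0317)/(2πk) = 0.4891/(2π·0.0464) = 1.678 m·K/W
  R'_mineral wool = ln(0.0749/0.0517)/(2πk) = 0.3707/(2π·0.0415) = 1.422 m·K/W
  R'_conv,out = 1/(2πr h) = 1/(2π·0.0749·7.50) = 0.2833 m·K/W
ΣR = 0.005013 + 0.002351 + 1.678 + 1.422 + 0.2833 = 3.391 m·K/W
Q' = ΔT/ΣR = (292 °C − 33.8 °C)/3.391 = 76.14 W/m
From the inner boundary to the perlite/mineral wool interface, ΣR_partial = 1.685 m·K/W.
T_interface = T_in − Q'·ΣR_partial = 292 °C − (76.14)(1.685) = 164 °C

T = 164 °C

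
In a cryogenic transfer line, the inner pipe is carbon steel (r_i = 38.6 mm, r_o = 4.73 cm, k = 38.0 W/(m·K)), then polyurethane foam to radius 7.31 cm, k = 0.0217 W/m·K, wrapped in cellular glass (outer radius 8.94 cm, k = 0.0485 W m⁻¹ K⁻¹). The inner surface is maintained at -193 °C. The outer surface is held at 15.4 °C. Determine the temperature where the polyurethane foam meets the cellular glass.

Resistance network (inner→outer):
  R'_carbon steel = ln(0.0473/0.0386)/(2πk) = 0.2033/(2π·38.0) = 8.513×10^-4 m·K/W
  R'_polyurethane foam = ln(0.0731/0.0473)/(2πk) = 0.4353/(2π·0.0217) = 3.193 m·K/W
  R'_cellular glass = ln(0.0894/0.0731)/(2πk) = 0.2013/(2π·0.0485) = 0.6605 m·K/W
ΣR = 8.513×10^-4 + 3.193 + 0.6605 = 3.854 m·K/W
Q' = ΔT/ΣR = (-193 °C − 15.4 °C)/3.854 = -54.07 W/m
From the inner boundary to the polyurethane foam/cellular glass interface, ΣR_partial = 3.194 m·K/W.
T_interface = T_in − Q'·ΣR_partial = -193 °C − (-54.07)(3.194) = -20.3 °C

T = -20.3 °C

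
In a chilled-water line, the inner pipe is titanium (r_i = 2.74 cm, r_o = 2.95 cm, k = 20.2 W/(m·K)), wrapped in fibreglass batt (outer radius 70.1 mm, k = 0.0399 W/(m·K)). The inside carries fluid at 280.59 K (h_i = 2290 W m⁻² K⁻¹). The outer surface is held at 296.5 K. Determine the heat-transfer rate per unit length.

Treat each layer as a resistance in series:
  R'_conv,in = 1/(2πr h) = 1/(2π·0.0274·2290) = 0.002536 m·K/W
  R'_titanium = ln(0.0295/0.0274)/(2πk) = 0.07385/(2π·20.2) = 5.818×10^-4 m·K/W
  R'_fibreglass batt = ln(0.0701/0.0295)/(2πk) = 0.8655/(2π·0.0399) = 3.452 m·K/W
ΣR = 0.002536 + 5.818×10^-4 + 3.452 = 3.455 m·K/W
Q' = ΔT/ΣR = (280.59 K − 296.5 K)/3.455 = -4.60 W/m
(Negative Q' ⇒ heat flows inward; heat gain = 4.60 W/m.)

Q' = 4.60 W/m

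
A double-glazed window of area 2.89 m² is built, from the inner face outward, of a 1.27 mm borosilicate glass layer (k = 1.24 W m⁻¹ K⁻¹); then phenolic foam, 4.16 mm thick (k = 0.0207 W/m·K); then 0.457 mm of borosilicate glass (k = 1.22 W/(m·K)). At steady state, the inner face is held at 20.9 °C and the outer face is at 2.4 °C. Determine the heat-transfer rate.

Series thermal resistances, inner to outer:
  R_borosilicate glass = L/(kA) = 0.00127/(1.24·2.89) = 3.544×10^-4 K/W
  R_phenolic foam = L/(kA) = 0.00416/(0.0207·2.89) = 0.06954 K/W
  R_borosilicate glass = L/(kA) = 4.57×10^-4/(1.22·2.89) = 1.296×10^-4 K/W
ΣR = 3.544×10^-4 + 0.06954 + 1.296×10^-4 = 0.07002 K/W
Q = ΔT/ΣR = (20.9 °C − 2.4 °C)/0.07002 = 264 W

Q = 264 W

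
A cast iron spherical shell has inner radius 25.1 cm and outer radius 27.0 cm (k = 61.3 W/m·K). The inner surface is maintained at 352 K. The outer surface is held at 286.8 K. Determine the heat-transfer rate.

Q = 4πk·ΔT/(1/r₁ − 1/r₂) = 4π × 61.3 × 65.2 / (1/0.251 − 1/0.270) = 1.79×10^5 W

Q = 179 kW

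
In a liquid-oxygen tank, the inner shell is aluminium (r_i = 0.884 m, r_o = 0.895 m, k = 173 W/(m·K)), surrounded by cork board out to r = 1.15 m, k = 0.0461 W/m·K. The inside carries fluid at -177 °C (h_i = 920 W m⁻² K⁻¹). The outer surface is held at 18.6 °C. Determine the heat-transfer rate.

Q = 457 W

Resistance network (inner→outer):
  R_conv,in = 1/(4πr²h) = 1/(4π·0.884²·920) = 1.107×10^-4 K/W
  R_aluminium = (1/0.884 − 1/0.895)/(4πk) = 0.01390/(4π·173) = 6.395×10^-6 K/W
  R_cork board = (1/0.895 − 1/1.15)/(4πk) = 0.2478/(4π·0.0461) = 0.4277 K/W
ΣR = 1.107×10^-4 + 6.395×10^-6 + 0.4277 = 0.4278 K/W
Q = ΔT/ΣR = (-177 °C − 18.6 °C)/0.4278 = -457 W
(Negative Q ⇒ heat flows inward; heat gain = 457 W.)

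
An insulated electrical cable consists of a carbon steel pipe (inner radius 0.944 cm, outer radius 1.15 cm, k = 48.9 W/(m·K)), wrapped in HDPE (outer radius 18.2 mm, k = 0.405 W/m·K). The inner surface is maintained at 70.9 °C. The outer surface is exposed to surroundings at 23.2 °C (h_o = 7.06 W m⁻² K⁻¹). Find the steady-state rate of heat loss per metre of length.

Resistance network (inner→outer):
  R'_carbon steel = ln(0.0115/0.00944)/(2πk) = 0.1974/(2π·48.9) = 6.424×10^-4 m·K/W
  R'_HDPE = ln(0.0182/0.0115)/(2πk) = 0.4591/(2π·0.405) = 0.1804 m·K/W
  R'_conv,out = 1/(2πr h) = 1/(2π·0.0182·7.06) = 1.239 m·K/W
ΣR = 6.424×10^-4 + 0.1804 + 1.239 = 1.420 m·K/W
Q' = ΔT/ΣR = (70.9 °C − 23.2 °C)/1.420 = 33.6 W/m

Q' = 33.6 W/m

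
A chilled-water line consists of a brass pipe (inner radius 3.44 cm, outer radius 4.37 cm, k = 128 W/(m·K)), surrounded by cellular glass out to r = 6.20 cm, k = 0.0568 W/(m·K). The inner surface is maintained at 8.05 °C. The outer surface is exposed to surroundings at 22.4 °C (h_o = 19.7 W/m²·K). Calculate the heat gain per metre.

Q' = 12.9 W/m

Resistance network (inner→outer):
  R'_brass = ln(0.0437/0.0344)/(2πk) = 0.2393/(2π·128) = 2.975×10^-4 m·K/W
  R'_cellular glass = ln(0.0620/0.0437)/(2πk) = 0.3498/(2π·0.0568) = 0.9801 m·K/W
  R'_conv,out = 1/(2πr h) = 1/(2π·0.0620·19.7) = 0.1303 m·K/W
ΣR = 2.975×10^-4 + 0.9801 + 0.1303 = 1.111 m·K/W
Q' = ΔT/ΣR = (8.05 °C − 22.4 °C)/1.111 = -12.9 W/m
(Negative Q' ⇒ heat flows inward; heat gain = 12.9 W/m.)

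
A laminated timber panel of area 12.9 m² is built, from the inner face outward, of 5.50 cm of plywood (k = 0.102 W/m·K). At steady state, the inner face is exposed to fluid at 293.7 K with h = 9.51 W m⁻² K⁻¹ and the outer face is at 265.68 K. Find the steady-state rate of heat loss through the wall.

Q = 561 W

Series thermal resistances, inner to outer:
  R_conv,in = 1/(hA) = 1/(9.51·12.9) = 0.008151 K/W
  R_plywood = L/(kA) = 0.0550/(0.102·12.9) = 0.04180 K/W
ΣR = 0.008151 + 0.04180 = 0.04995 K/W
Q = ΔT/ΣR = (293.7 K − 265.68 K)/0.04995 = 561 W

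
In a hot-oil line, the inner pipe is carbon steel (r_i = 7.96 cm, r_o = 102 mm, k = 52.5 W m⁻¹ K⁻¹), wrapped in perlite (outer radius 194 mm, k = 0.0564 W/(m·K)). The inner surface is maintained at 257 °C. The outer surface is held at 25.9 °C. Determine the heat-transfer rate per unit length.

Resistance network (inner→outer):
  R'_carbon steel = ln(0.102/0.0796)/(2πk) = 0.2480/(2π·52.5) = 7.517×10^-4 m·K/W
  R'_perlite = ln(0.194/0.102)/(2πk) = 0.6429/(2π·0.0564) = 1.814 m·K/W
ΣR = 7.517×10^-4 + 1.814 = 1.815 m·K/W
Q' = ΔT/ΣR = (257 °C − 25.9 °C)/1.815 = 127 W/m

Q' = 127 W/m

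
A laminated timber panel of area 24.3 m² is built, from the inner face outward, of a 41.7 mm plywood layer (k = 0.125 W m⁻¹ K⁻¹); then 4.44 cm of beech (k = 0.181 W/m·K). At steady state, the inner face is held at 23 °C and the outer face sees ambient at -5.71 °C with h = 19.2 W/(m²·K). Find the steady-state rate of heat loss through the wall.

Treat each layer as a resistance in series:
  R_plywood = L/(kA) = 0.0417/(0.125·24.3) = 0.01373 K/W
  R_beech = L/(kA) = 0.0444/(0.181·24.3) = 0.01009 K/W
  R_conv,out = 1/(hA) = 1/(19.2·24.3) = 0.002143 K/W
ΣR = 0.01373 + 0.01009 + 0.002143 = 0.02596 K/W
Q = ΔT/ΣR = (23 °C − -5.71 °C)/0.02596 = 1110 W

Q = 1110 W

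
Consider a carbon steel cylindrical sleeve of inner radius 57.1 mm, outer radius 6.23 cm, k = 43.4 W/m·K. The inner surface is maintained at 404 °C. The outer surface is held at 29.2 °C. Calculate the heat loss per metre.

Q' = 2πk·ΔT/ln(r₂/r₁) = 2π × 43.4 × 374.8 / ln(0.0623/0.0571) = 1.17×10^6 W/m

Q' = 1170 kW/m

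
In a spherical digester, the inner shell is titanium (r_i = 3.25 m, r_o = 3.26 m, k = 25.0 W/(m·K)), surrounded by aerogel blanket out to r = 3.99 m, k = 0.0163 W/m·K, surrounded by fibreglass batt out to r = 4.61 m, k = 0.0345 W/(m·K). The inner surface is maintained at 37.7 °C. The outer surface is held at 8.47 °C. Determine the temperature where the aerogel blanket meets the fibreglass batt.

T = 14.9 °C

Treat each layer as a resistance in series:
  R_titanium = (1/3.25 − 1/3.26)/(4πk) = 9.438×10^-4/(4π·25.0) = 3.004×10^-6 K/W
  R_aerogel blanket = (1/3.26 − 1/3.99)/(4πk) = 0.05612/(4π·0.0163) = 0.2740 K/W
  R_fibreglass batt = (1/3.99 − 1/4.61)/(4πk) = 0.03371/(4π·0.0345) = 0.07775 K/W
ΣR = 3.004×10^-6 + 0.2740 + 0.07775 = 0.3518 K/W
Q = ΔT/ΣR = (37.7 °C − 8.47 °C)/0.3518 = 83.09 W
From the inner boundary to the aerogel blanket/fibreglass batt interface, ΣR_partial = 0.2740 K/W.
T_interface = T_in − Q·ΣR_partial = 37.7 °C − (83.09)(0.2740) = 14.9 °C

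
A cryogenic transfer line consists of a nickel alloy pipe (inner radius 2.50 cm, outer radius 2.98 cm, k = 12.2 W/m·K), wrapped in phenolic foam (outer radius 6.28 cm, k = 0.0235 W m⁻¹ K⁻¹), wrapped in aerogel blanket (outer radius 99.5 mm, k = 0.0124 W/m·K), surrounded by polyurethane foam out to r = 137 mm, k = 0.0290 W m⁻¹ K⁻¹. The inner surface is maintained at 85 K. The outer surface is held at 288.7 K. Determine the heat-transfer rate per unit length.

Resistance network (inner→outer):
  R'_nickel alloy = ln(0.0298/0.0250)/(2πk) = 0.1756/(2π·12.2) = 0.002291 m·K/W
  R'_phenolic foam = ln(0.0628/0.0298)/(2πk) = 0.7454/(2π·0.0235) = 5.049 m·K/W
  R'_aerogel blanket = ln(0.0995/0.0628)/(2πk) = 0.4602/(2π·0.0124) = 5.907 m·K/W
  R'_polyurethane foam = ln(0.137/0.0995)/(2πk) = 0.3198/(2π·0.0290) = 1.755 m·K/W
ΣR = 0.002291 + 5.049 + 5.907 + 1.755 = 12.71 m·K/W
Q' = ΔT/ΣR = (85 K − 288.7 K)/12.71 = -16.0 W/m
(Negative Q' ⇒ heat flows inward; heat gain = 16.0 W/m.)

Q' = 16.0 W/m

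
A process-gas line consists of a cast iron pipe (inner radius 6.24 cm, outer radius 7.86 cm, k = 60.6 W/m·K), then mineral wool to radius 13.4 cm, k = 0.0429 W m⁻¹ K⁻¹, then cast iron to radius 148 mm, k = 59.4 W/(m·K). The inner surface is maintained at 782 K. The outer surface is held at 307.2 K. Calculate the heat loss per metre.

Resistance network (inner→outer):
  R'_cast iron = ln(0.0786/0.0624)/(2πk) = 0.2308/(2π·60.6) = 6.062×10^-4 m·K/W
  R'_mineral wool = ln(0.134/0.0786)/(2πk) = 0.5335/(2π·0.0429) = 1.979 m·K/W
  R'_cast iron = ln(0.148/0.134)/(2πk) = 0.09937/(2π·59.4) = 2.663×10^-4 m·K/W
ΣR = 6.062×10^-4 + 1.979 + 2.663×10^-4 = 1.980 m·K/W
Q' = ΔT/ΣR = (782 K − 307.2 K)/1.980 = 240 W/m

Q' = 240 W/m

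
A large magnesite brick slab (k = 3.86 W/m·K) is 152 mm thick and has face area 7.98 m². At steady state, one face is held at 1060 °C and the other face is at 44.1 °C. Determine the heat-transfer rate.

Q = 206 kW

Q = kA·ΔT/L = 3.86 × 7.98 × |1060 °C − 44.1 °C| / 0.152 = 2.06×10^5 W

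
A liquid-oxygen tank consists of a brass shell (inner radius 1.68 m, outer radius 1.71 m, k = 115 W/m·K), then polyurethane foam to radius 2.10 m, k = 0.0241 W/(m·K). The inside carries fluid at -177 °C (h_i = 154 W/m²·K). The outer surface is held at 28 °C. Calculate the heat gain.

Resistance network (inner→outer):
  R_conv,in = 1/(4πr²h) = 1/(4π·1.68²·154) = 1.831×10^-4 K/W
  R_brass = (1/1.68 − 1/1.71)/(4πk) = 0.01044/(4π·115) = 7.226×10^-6 K/W
  R_polyurethane foam = (1/1.71 − 1/2.10)/(4πk) = 0.1086/(4π·0.0241) = 0.3586 K/W
ΣR = 1.831×10^-4 + 7.226×10^-6 + 0.3586 = 0.3588 K/W
Q = ΔT/ΣR = (-177 °C − 28 °C)/0.3588 = -571 W
(Negative Q ⇒ heat flows inward; heat gain = 571 W.)

Q = 571 W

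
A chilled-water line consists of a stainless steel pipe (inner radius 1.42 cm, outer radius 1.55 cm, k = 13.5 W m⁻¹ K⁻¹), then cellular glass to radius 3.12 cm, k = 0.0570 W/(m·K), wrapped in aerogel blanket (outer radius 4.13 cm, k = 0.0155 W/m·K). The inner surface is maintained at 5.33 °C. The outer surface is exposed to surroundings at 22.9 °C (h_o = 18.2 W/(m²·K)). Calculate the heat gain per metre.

Treat each layer as a resistance in series:
  R'_stainless steel = ln(0.0155/0.0142)/(2πk) = 0.08760/(2π·13.5) = 0.001033 m·K/W
  R'_cellular glass = ln(0.0312/0.0155)/(2πk) = 0.6996/(2π·0.0570) = 1.953 m·K/W
  R'_aerogel blanket = ln(0.0413/0.0312)/(2πk) = 0.2804/(2π·0.0155) = 2.880 m·K/W
  R'_conv,out = 1/(2πr h) = 1/(2π·0.0413·18.2) = 0.2117 m·K/W
ΣR = 0.001033 + 1.953 + 2.880 + 0.2117 = 5.046 m·K/W
Q' = ΔT/ΣR = (5.33 °C − 22.9 °C)/5.046 = -3.48 W/m
(Negative Q' ⇒ heat flows inward; heat gain = 3.48 W/m.)

Q' = 3.48 W/m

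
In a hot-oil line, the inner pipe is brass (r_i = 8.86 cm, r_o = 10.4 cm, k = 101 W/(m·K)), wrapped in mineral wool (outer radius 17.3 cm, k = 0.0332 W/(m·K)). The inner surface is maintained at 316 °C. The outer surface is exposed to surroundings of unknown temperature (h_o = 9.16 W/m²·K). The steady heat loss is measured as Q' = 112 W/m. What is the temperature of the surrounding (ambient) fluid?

Series resistances:
  R'_brass = ln(0.104/0.0886)/(2πk) = 0.1603/(2π·101) = 2.525×10^-4 m·K/W
  R'_mineral wool = ln(0.173/0.104)/(2πk) = 0.5089/(2π·0.0332) = 2.440 m·K/W
  R'_conv,out = 1/(2πr h) = 1/(2π·0.173·9.16) = 0.1004 m·K/W
ΣR = 2.540 m·K/W
ΔT = Q'·ΣR = 112 × 2.540 = 284.5 K
Heat flows outward, so T_out = T_in − ΔT = 316 − 284.5 = 31.5 °C

T_out = 31.5 °C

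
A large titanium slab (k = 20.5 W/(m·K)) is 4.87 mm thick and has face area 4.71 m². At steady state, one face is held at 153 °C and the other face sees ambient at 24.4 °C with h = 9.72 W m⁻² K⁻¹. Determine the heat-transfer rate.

Resistance network (inner→outer):
  R_titanium = L/(kA) = 0.00487/(20.5·4.71) = 5.044×10^-5 K/W
  R_conv,out = 1/(hA) = 1/(9.72·4.71) = 0.02184 K/W
ΣR = 5.044×10^-5 + 0.02184 = 0.02189 K/W
Q = ΔT/ΣR = (153 °C − 24.4 °C)/0.02189 = 5870 W

Q = 5870 W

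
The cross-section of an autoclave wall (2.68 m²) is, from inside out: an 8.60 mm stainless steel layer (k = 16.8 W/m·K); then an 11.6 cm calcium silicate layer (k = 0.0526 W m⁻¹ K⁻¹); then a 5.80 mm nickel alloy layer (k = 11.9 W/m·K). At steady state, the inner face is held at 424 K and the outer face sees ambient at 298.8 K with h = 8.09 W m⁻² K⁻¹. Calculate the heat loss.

Q = 144 W

Treat each layer as a resistance in series:
  R_stainless steel = L/(kA) = 0.00860/(16.8·2.68) = 1.910×10^-4 K/W
  R_calcium silicate = L/(kA) = 0.116/(0.0526·2.68) = 0.8229 K/W
  R_nickel alloy = L/(kA) = 0.00580/(11.9·2.68) = 1.819×10^-4 K/W
  R_conv,out = 1/(hA) = 1/(8.09·2.68) = 0.04612 K/W
ΣR = 1.910×10^-4 + 0.8229 + 1.819×10^-4 + 0.04612 = 0.8694 K/W
Q = ΔT/ΣR = (424 K − 298.8 K)/0.8694 = 144 W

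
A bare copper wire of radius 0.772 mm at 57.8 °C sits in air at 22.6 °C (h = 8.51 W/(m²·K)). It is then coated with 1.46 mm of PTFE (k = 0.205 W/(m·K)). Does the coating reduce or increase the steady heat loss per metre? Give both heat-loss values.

Critical radius for a cylinder: r_cr = k/h = 0.0241 m = 2.41 cm.
Outer radius after coating: r₂ = 7.72×10^-4 + 0.00146 = 0.002232 m.
Since r₁ < r_cr and r₂ ≤ r_cr, the coating moves toward the maximum at r_cr — heat loss rises.
Bare: R = 1/(2πr₁h) = 24.23 m·K/W; Q = 35.2/24.23 = 1.45 W/m.
Coated: R = R_cond + R_conv = 9.203 m·K/W; Q = 35.2/9.203 = 3.82 W/m.

increases: 1.45 → 3.82 W/m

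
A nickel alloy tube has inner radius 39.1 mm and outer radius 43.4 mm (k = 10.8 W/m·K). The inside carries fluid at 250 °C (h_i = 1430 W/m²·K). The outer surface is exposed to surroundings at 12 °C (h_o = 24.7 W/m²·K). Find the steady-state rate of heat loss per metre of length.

Q' = 1560 W/m

Series thermal resistances, inner to outer:
  R'_conv,in = 1/(2πr h) = 1/(2π·0.0391·1430) = 0.002846 m·K/W
  R'_nickel alloy = ln(0.0434/0.0391)/(2πk) = 0.1043/(2π·10.8) = 0.001538 m·K/W
  R'_conv,out = 1/(2πr h) = 1/(2π·0.0434·24.7) = 0.1485 m·K/W
ΣR = 0.002846 + 0.001538 + 0.1485 = 0.1529 m·K/W
Q' = ΔT/ΣR = (250 °C − 12 °C)/0.1529 = 1560 W/m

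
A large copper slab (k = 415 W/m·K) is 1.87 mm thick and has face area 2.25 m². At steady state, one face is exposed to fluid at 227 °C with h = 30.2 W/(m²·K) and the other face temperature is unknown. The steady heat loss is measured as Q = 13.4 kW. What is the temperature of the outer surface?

T_out = 29.8 °C

Sum the resistances:
  R_conv,in = 1/(hA) = 1/(30.2·2.25) = 0.01472 K/W
  R_copper = L/(kA) = 0.00187/(415·2.25) = 2.003×10^-6 K/W
ΣR = 0.01472 K/W
ΔT = Q·ΣR = 13400 × 0.01472 = 197.2 K
Heat flows outward, so T_out = T_in − ΔT = 227 − 197.2 = 29.8 °C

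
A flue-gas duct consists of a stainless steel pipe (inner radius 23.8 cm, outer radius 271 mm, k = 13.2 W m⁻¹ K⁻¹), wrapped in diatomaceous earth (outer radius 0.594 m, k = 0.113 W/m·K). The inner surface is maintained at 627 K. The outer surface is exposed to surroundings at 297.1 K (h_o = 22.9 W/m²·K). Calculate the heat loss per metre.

Q' = 295 W/m

Treat each layer as a resistance in series:
  R'_stainless steel = ln(0.271/0.238)/(2πk) = 0.1298/(2π·13.2) = 0.001566 m·K/W
  R'_diatomaceous earth = ln(0.594/0.271)/(2πk) = 0.7848/(2π·0.113) = 1.105 m·K/W
  R'_conv,out = 1/(2πr h) = 1/(2π·0.594·22.9) = 0.01170 m·K/W
ΣR = 0.001566 + 1.105 + 0.01170 = 1.118 m·K/W
Q' = ΔT/ΣR = (627 K − 297.1 K)/1.118 = 295 W/m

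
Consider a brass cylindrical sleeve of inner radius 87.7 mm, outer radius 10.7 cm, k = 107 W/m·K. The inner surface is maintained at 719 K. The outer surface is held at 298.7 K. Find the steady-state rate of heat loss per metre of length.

Q' = 1420 kW/m

Q' = 2πk·ΔT/ln(r₂/r₁) = 2π × 107 × 420.3 / ln(0.107/0.0877) = 1.42×10^6 W/m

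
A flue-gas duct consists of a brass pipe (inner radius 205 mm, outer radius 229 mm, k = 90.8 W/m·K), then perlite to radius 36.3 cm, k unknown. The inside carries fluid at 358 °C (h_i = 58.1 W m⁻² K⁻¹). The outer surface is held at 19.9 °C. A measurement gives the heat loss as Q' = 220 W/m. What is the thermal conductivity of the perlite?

ΣR = ΔT/Q' = |358 − 19.9|/220 = 1.537 m·K/W
Known resistances:
  R'_conv,in = 1/(2πr h) = 1/(2π·0.205·58.1) = 0.01336 m·K/W
  R'_brass = ln(0.229/0.205)/(2πk) = 0.1107/(2π·90.8) = 1.941×10^-4 m·K/W
R_perlite = ΣR − ΣR_known = 1.537 − 0.01355 = 1.523 m·K/W
ln(r₂/r₁)/(2πk) = 1.523 ⇒ k = 0.4607/(2π·1.523) = 0.0481 W/m·K

k = 0.0481 W/m·K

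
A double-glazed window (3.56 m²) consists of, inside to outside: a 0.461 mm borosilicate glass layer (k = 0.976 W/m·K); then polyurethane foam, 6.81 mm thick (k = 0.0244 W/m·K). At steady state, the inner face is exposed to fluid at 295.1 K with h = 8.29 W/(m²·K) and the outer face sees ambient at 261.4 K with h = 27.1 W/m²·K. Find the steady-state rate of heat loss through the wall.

Q = 274 W

Series thermal resistances, inner to outer:
  R_conv,in = 1/(hA) = 1/(8.29·3.56) = 0.03388 K/W
  R_borosilicate glass = L/(kA) = 4.61×10^-4/(0.976·3.56) = 1.327×10^-4 K/W
  R_polyurethane foam = L/(kA) = 0.00681/(0.0244·3.56) = 0.07840 K/W
  R_conv,out = 1/(hA) = 1/(27.1·3.56) = 0.01037 K/W
ΣR = 0.03388 + 1.327×10^-4 + 0.07840 + 0.01037 = 0.1228 K/W
Q = ΔT/ΣR = (295.1 K − 261.4 K)/0.1228 = 274 W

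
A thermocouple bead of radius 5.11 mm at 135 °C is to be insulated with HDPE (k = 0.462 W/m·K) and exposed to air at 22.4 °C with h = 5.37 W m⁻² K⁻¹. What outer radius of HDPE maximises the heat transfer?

For a sphere, r_cr = 2k_ins/h = 2·0.462/5.37 = 0.172 m = 17.2 cm

r_cr = 17.2 cm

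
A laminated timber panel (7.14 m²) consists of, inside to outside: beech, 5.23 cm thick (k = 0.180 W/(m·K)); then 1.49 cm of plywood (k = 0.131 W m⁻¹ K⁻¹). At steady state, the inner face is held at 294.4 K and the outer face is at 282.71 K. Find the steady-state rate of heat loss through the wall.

Q = 206 W

Series thermal resistances, inner to outer:
  R_beech = L/(kA) = 0.0523/(0.180·7.14) = 0.04069 K/W
  R_plywood = L/(kA) = 0.0149/(0.131·7.14) = 0.01593 K/W
ΣR = 0.04069 + 0.01593 = 0.05662 K/W
Q = ΔT/ΣR = (294.4 K − 282.71 K)/0.05662 = 206 W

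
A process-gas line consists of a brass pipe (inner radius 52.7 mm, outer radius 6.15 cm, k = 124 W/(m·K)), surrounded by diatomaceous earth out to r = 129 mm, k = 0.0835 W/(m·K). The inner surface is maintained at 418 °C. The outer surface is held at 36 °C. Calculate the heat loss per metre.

Q' = 271 W/m

Series thermal resistances, inner to outer:
  R'_brass = ln(0.0615/0.0527)/(2πk) = 0.1544/(2π·124) = 1.982×10^-4 m·K/W
  R'_diatomaceous earth = ln(0.129/0.0615)/(2πk) = 0.7408/(2π·0.0835) = 1.412 m·K/W
ΣR = 1.982×10^-4 + 1.412 = 1.412 m·K/W
Q' = ΔT/ΣR = (418 °C − 36 °C)/1.412 = 271 W/m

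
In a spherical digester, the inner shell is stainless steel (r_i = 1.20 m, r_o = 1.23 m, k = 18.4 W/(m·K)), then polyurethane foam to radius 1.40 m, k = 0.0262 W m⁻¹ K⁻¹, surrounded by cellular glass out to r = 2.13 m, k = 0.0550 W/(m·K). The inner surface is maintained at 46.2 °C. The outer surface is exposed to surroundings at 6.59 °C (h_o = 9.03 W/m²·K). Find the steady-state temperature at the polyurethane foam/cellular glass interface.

T = 28.1 °C

Treat each layer as a resistance in series:
  R_stainless steel = (1/1.20 − 1/1.23)/(4πk) = 0.02033/(4π·18.4) = 8.790×10^-5 K/W
  R_polyurethane foam = (1/1.23 − 1/1.40)/(4πk) = 0.09872/(4π·0.0262) = 0.2999 K/W
  R_cellular glass = (1/1.40 − 1/2.13)/(4πk) = 0.2448/(4π·0.0550) = 0.3542 K/W
  R_conv,out = 1/(4πr²h) = 1/(4π·2.13²·9.03) = 0.001942 K/W
ΣR = 8.790×10^-5 + 0.2999 + 0.3542 + 0.001942 = 0.6561 K/W
Q = ΔT/ΣR = (46.2 °C − 6.59 °C)/0.6561 = 60.37 W
From the inner boundary to the polyurethane foam/cellular glass interface, ΣR_partial = 0.3000 K/W.
T_interface = T_in − Q·ΣR_partial = 46.2 °C − (60.37)(0.3000) = 28.1 °C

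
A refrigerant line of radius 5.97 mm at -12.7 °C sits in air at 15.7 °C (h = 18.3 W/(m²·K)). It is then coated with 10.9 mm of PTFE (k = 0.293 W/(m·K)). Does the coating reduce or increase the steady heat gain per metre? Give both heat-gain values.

increases: 19.5 → 26.3 W/m

Critical radius for a cylinder: r_cr = k/h = 0.0160 m = 1.60 cm.
Outer radius after coating: r₂ = 0.00597 + 0.0109 = 0.01687 m.
r₁ < r_cr < r₂: heat gain rises to a maximum at r_cr then falls. Whether the coating helps depends on whether Q(r₂) has dropped back below Q(r₁).
Bare: R = 1/(2πr₁h) = 1.457 m·K/W; Q = 28.4/1.457 = 19.5 W/m.
Coated: R = R_cond + R_conv = 1.080 m·K/W; Q = 28.4/1.080 = 26.3 W/m.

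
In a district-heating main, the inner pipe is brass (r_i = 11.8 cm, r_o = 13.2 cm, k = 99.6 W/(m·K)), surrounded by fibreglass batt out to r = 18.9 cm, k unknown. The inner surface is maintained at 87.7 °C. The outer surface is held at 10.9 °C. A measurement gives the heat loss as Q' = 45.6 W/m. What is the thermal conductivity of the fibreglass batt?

k = 0.0339 W/m·K

ΣR = ΔT/Q' = |87.7 − 10.9|/45.6 = 1.684 m·K/W
Known resistances:
  R'_brass = ln(0.132/0.118)/(2πk) = 0.1121/(2π·99.6) = 1.792×10^-4 m·K/W
R_fibreglass batt = ΣR − ΣR_known = 1.684 − 1.792×10^-4 = 1.684 m·K/W
ln(r₂/r₁)/(2πk) = 1.684 ⇒ k = 0.3589/(2π·1.684) = 0.0339 W/m·K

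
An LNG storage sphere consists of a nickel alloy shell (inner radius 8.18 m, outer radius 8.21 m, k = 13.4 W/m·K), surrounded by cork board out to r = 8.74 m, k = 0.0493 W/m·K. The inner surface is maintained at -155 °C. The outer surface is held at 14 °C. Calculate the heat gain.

Treat each layer as a resistance in series:
  R_nickel alloy = (1/8.18 − 1/8.21)/(4πk) = 4.467×10^-4/(4π·13.4) = 2.653×10^-6 K/W
  R_cork board = (1/8.21 − 1/8.74)/(4πk) = 0.007386/(4π·0.0493) = 0.01192 K/W
ΣR = 2.653×10^-6 + 0.01192 = 0.01192 K/W
Q = ΔT/ΣR = (-155 °C − 14 °C)/0.01192 = -14200 W
(Negative Q ⇒ heat flows inward; heat gain = 14200 W.)

Q = 14200 W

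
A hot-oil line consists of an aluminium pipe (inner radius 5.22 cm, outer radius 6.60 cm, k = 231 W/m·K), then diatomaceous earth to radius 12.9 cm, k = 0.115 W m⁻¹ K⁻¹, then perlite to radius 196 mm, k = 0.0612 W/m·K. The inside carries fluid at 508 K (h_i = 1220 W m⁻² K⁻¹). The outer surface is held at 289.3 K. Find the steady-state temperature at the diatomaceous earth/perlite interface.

T = 407 K

Treat each layer as a resistance in series:
  R'_conv,in = 1/(2πr h) = 1/(2π·0.0522·1220) = 0.002499 m·K/W
  R'_aluminium = ln(0.0660/0.0522)/(2πk) = 0.2346/(2π·231) = 1.616×10^-4 m·K/W
  R'_diatomaceous earth = ln(0.129/0.0660)/(2πk) = 0.6702/(2π·0.115) = 0.9275 m·K/W
  R'_perlite = ln(0.196/0.129)/(2πk) = 0.4183/(2π·0.0612) = 1.088 m·K/W
ΣR = 0.002499 + 1.616×10^-4 + 0.9275 + 1.088 = 2.018 m·K/W
Q' = ΔT/ΣR = (508 K − 289.3 K)/2.018 = 108.4 W/m
From the inner boundary to the diatomaceous earth/perlite interface, ΣR_partial = 0.9302 m·K/W.
T_interface = T_in − Q'·ΣR_partial = 508 K − (108.4)(0.9302) = 407 K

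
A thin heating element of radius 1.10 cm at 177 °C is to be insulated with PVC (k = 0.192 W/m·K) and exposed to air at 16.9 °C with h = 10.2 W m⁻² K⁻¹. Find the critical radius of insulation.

r_cr = 1.88 cm

For a cylinder, r_cr = k_ins/h = 0.192/10.2 = 0.0188 m = 1.88 cm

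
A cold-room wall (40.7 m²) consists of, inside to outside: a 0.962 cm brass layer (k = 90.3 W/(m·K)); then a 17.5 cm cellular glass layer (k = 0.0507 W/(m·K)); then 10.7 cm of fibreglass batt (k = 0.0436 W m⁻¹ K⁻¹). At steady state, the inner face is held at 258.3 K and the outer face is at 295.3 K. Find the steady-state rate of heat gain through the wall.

Q = 255 W

Resistance network (inner→outer):
  R_brass = L/(kA) = 0.00962/(90.3·40.7) = 2.618×10^-6 K/W
  R_cellular glass = L/(kA) = 0.175/(0.0507·40.7) = 0.08481 K/W
  R_fibreglass batt = L/(kA) = 0.107/(0.0436·40.7) = 0.06030 K/W
ΣR = 2.618×10^-6 + 0.08481 + 0.06030 = 0.1451 K/W
Q = ΔT/ΣR = (258.3 K − 295.3 K)/0.1451 = -255 W
(Negative Q ⇒ heat flows inward; heat gain = 255 W.)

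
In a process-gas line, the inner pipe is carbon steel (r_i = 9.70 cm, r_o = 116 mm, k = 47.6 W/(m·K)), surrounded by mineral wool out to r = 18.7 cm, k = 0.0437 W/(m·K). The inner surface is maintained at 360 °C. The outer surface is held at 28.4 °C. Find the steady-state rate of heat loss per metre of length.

Q' = 191 W/m

Resistance network (inner→outer):
  R'_carbon steel = ln(0.116/0.0970)/(2πk) = 0.1789/(2π·47.6) = 5.981×10^-4 m·K/W
  R'_mineral wool = ln(0.187/0.116)/(2πk) = 0.4775/(2π·0.0437) = 1.739 m·K/W
ΣR = 5.981×10^-4 + 1.739 = 1.740 m·K/W
Q' = ΔT/ΣR = (360 °C − 28.4 °C)/1.740 = 191 W/m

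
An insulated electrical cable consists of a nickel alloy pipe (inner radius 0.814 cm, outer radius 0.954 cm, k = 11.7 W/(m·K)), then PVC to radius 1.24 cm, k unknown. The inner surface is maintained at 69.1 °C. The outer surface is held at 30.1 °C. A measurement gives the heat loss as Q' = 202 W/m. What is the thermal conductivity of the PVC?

ΣR = ΔT/Q' = |69.1 − 30.1|/202 = 0.1931 m·K/W
Known resistances:
  R'_nickel alloy = ln(0.00954/0.00814)/(2πk) = 0.1587/(2π·11.7) = 0.002159 m·K/W
R_PVC = ΣR − ΣR_known = 0.1931 − 0.002159 = 0.1909 m·K/W
ln(r₂/r₁)/(2πk) = 0.1909 ⇒ k = 0.2622/(2π·0.1909) = 0.219 W/m·K

k = 0.219 W/m·K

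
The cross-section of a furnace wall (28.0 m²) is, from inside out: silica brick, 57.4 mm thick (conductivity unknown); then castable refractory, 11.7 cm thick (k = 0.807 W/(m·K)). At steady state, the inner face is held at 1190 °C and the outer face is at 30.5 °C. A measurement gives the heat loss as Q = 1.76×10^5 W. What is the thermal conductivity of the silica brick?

ΣR = ΔT/Q = |1190 − 30.5|/1.76×10^5 = 0.006588 K/W
Known resistances:
  R_castable refractory = L/(kA) = 0.117/(0.807·28.0) = 0.005178 K/W
R_silica brick = ΣR − ΣR_known = 0.006588 − 0.005178 = 0.001410 K/W
L/(kA) = 0.001410 ⇒ k = 0.0574/(0.001410·28.0) = 1.45 W/m·K

k = 1.45 W/m·K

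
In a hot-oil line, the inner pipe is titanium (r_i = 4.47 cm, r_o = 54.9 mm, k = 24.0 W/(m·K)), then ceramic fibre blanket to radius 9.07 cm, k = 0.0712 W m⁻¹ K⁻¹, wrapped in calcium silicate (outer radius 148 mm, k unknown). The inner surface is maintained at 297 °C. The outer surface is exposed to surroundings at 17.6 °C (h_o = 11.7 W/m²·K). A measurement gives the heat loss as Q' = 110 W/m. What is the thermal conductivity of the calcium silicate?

ΣR = ΔT/Q' = |297 − 17.6|/110 = 2.540 m·K/W
Known resistances:
  R'_titanium = ln(0.0549/0.0447)/(2πk) = 0.2055/(2π·24.0) = 0.001363 m·K/W
  R'_ceramic fibre blanket = ln(0.0907/0.0549)/(2πk) = 0.5020/(2π·0.0712) = 1.122 m·K/W
  R'_conv,out = 1/(2πr h) = 1/(2π·0.148·11.7) = 0.09191 m·K/W
R_calcium silicate = ΣR − ΣR_known = 2.540 − 1.215 = 1.325 m·K/W
ln(r₂/r₁)/(2πk) = 1.325 ⇒ k = 0.4897/(2π·1.325) = 0.0588 W/m·K

k = 0.0588 W/m·K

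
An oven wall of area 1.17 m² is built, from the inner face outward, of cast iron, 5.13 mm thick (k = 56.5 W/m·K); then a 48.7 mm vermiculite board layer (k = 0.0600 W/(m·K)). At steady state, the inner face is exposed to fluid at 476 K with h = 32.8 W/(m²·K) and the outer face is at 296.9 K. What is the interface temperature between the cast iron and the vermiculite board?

Treat each layer as a resistance in series:
  R_conv,in = 1/(hA) = 1/(32.8·1.17) = 0.02606 K/W
  R_cast iron = L/(kA) = 0.00513/(56.5·1.17) = 7.760×10^-5 K/W
  R_vermiculite board = L/(kA) = 0.0487/(0.0600·1.17) = 0.6937 K/W
ΣR = 0.02606 + 7.760×10^-5 + 0.6937 = 0.7198 K/W
Q = ΔT/ΣR = (476 K − 296.9 K)/0.7198 = 248.8 W
From the inner boundary to the cast iron/vermiculite board interface, ΣR_partial = 0.02614 K/W.
T_interface = T_in − Q·ΣR_partial = 476 K − (248.8)(0.02614) = 469 K

T = 469 K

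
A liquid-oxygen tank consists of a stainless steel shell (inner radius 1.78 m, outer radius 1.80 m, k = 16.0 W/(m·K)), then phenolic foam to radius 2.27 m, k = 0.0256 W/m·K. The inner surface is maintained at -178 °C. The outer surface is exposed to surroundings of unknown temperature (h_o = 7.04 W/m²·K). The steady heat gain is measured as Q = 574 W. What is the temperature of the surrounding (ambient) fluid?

T_out = 28.5 °C

Sum the resistances:
  R_stainless steel = (1/1.78 − 1/1.80)/(4πk) = 0.006242/(4π·16.0) = 3.105×10^-5 K/W
  R_phenolic foam = (1/1.80 − 1/2.27)/(4πk) = 0.1150/(4π·0.0256) = 0.3576 K/W
  R_conv,out = 1/(4πr²h) = 1/(4π·2.27²·7.04) = 0.002194 K/W
ΣR = 0.3598 K/W
ΔT = Q·ΣR = 574 × 0.3598 = 206.5 K
Heat flows inward, so T_out = T_in + ΔT = -178 + 206.5 = 28.5 °C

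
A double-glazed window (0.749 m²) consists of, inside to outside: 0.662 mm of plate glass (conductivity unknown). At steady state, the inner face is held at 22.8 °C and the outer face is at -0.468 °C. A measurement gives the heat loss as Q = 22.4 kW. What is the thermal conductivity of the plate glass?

ΣR = ΔT/Q = |22.8 − -0.468|/22400 = 0.001039 K/W
L/(kA) = 0.001039 ⇒ k = 6.62×10^-4/(0.001039·0.749) = 0.851 W/m·K

k = 0.851 W/m·K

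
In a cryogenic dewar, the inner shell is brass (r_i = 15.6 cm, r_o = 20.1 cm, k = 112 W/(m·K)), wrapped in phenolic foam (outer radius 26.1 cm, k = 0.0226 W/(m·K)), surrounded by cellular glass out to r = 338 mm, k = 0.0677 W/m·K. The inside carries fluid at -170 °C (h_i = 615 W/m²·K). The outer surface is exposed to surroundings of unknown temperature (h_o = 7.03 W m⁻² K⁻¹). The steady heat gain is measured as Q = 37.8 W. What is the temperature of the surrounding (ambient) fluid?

Sum the resistances:
  R_conv,in = 1/(4πr²h) = 1/(4π·0.156²·615) = 0.005317 K/W
  R_brass = (1/0.156 − 1/0.201)/(4πk) = 1.435/(4π·112) = 0.001020 K/W
  R_phenolic foam = (1/0.201 − 1/0.261)/(4πk) = 1.144/(4π·0.0226) = 4.027 K/W
  R_cellular glass = (1/0.261 − 1/0.338)/(4πk) = 0.8728/(4π·0.0677) = 1.026 K/W
  R_conv,out = 1/(4πr²h) = 1/(4π·0.338²·7.03) = 0.09908 K/W
ΣR = 5.159 K/W
ΔT = Q·ΣR = 37.8 × 5.159 = 195.0 K
Heat flows inward, so T_out = T_in + ΔT = -170 + 195.0 = 25.0 °C

T_out = 25.0 °C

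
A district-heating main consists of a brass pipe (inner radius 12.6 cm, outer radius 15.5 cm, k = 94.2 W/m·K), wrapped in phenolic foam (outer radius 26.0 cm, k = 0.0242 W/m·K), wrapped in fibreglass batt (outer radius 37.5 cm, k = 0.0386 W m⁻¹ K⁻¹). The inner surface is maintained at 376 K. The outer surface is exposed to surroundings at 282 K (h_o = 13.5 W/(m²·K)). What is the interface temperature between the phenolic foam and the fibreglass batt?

Treat each layer as a resistance in series:
  R'_brass = ln(0.155/0.126)/(2πk) = 0.2071/(2π·94.2) = 3.500×10^-4 m·K/W
  R'_phenolic foam = ln(0.260/0.155)/(2πk) = 0.5173/(2π·0.0242) = 3.402 m·K/W
  R'_fibreglass batt = ln(0.375/0.260)/(2πk) = 0.3662/(2π·0.0386) = 1.510 m·K/W
  R'_conv,out = 1/(2πr h) = 1/(2π·0.375·13.5) = 0.03144 m·K/W
ΣR = 3.500×10^-4 + 3.402 + 1.510 + 0.03144 = 4.944 m·K/W
Q' = ΔT/ΣR = (376 K − 282 K)/4.944 = 19.01 W/m
From the inner boundary to the phenolic foam/fibreglass batt interface, ΣR_partial = 3.402 m·K/W.
T_interface = T_in − Q'·ΣR_partial = 376 K − (19.01)(3.402) = 311.3 K

T = 311.3 K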